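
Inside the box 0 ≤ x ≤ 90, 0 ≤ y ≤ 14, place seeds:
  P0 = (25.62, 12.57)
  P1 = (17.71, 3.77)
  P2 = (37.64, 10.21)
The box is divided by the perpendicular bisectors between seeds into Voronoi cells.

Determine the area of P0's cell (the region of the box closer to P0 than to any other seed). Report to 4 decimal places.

1. box [0,90]×[0,14]: [(0, 0) (90, 0) (90, 14) (0, 14)]
2. ⊥bis P0·P1 via (21.665,8.17): [(30.7543, 0) (90, 0) (90, 14) (15.179, 14)]  |A|=938.467
3. ⊥bis P0·P2 via (31.63,11.39): [(29.5978, 1.0395) (32.1424, 14) (15.179, 14)]  |A|=109.9271
4. canonical 3-gon: [(29.5978, 1.0395) (32.1424, 14) (15.179, 14)]
5. shoelace: 109.9271

Area of P0's cell: 109.9271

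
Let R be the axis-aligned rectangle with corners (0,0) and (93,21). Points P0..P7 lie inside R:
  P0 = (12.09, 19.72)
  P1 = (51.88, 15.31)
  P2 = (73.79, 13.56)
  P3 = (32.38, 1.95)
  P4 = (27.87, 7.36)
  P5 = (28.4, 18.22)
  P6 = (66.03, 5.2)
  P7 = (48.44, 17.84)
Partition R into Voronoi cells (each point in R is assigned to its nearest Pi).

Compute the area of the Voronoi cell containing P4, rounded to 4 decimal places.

Area of P4's cell: 226.3866

1. box [0,93]×[0,21]: [(0, 0) (93, 0) (93, 21) (0, 21)]
2. ⊥bis P4·P0 via (19.98,13.54): [(9.3745, 0) (93, 0) (93, 21) (25.8232, 21)]  |A|=1583.424
3. ⊥bis P4·P1 via (39.875,11.335): [(9.3745, 0) (43.6282, 0) (36.6748, 21) (25.8232, 21)]  |A|=473.605
4. ⊥bis P4·P2 via (50.83,10.46): [(9.3745, 0) (43.6282, 0) (36.6748, 21) (25.8232, 21)]  |A|=473.605
5. ⊥bis P4·P3 via (30.125,4.655): [(9.3745, 0) (24.5411, 0) (39.4993, 12.4698) (36.6748, 21) (25.8232, 21)]  |A|=354.5992
6. ⊥bis P4·P5 via (28.135,12.79): [(19.7144, 13.2009) (9.3745, 0) (24.5411, 0) (39.2337, 12.2484)]  |A|=226.6436
7. ⊥bis P4·P6 via (46.95,6.28): [(19.7144, 13.2009) (9.3745, 0) (24.5411, 0) (39.2337, 12.2484)]  |A|=226.6436
8. ⊥bis P4·P7 via (38.155,12.6): [(38.3112, 12.2934) (19.7144, 13.2009) (9.3745, 0) (24.5411, 0) (38.6023, 11.722)]  |A|=226.3866
9. canonical 5-gon: [(38.3112, 12.2934) (19.7144, 13.2009) (9.3745, 0) (24.5411, 0) (38.6023, 11.722)]
10. shoelace: 226.3866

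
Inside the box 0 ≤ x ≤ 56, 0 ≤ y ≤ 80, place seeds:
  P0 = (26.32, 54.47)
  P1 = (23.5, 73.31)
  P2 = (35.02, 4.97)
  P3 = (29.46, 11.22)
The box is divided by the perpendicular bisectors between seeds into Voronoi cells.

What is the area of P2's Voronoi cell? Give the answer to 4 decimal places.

1. box [0,56]×[0,80]: [(0, 0) (56, 0) (56, 80) (0, 80)]
2. ⊥bis P2·P0 via (30.67,29.72): [(0, 24.3295) (0, 0) (56, 0) (56, 34.1719)]  |A|=1638.0407
3. ⊥bis P2·P1 via (29.26,39.14): [(0, 24.3295) (0, 0) (56, 0) (56, 34.1719)]  |A|=1638.0407
4. ⊥bis P2·P3 via (32.24,8.095): [(23.1404, 0) (56, 0) (56, 29.2319)]  |A|=480.2741
5. canonical 3-gon: [(23.1404, 0) (56, 0) (56, 29.2319)]
6. shoelace: 480.2741

Area of P2's cell: 480.2741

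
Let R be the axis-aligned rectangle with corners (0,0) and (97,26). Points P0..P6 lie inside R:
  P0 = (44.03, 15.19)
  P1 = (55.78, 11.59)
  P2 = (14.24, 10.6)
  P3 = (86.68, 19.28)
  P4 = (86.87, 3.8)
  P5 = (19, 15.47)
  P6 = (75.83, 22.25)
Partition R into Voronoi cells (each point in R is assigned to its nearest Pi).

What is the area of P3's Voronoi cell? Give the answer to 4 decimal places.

1. box [0,97]×[0,26]: [(0, 0) (97, 0) (97, 26) (0, 26)]
2. ⊥bis P3·P0 via (65.355,17.235): [(67.0078, 0) (97, 0) (97, 26) (64.5145, 26)]  |A|=812.2108
3. ⊥bis P3·P1 via (71.23,15.435): [(75.0713, 0) (97, 0) (97, 26) (68.6007, 26)]  |A|=654.2642
4. ⊥bis P3·P2 via (50.46,14.94): [(75.0713, 0) (97, 0) (97, 26) (68.6007, 26)]  |A|=654.2642
5. ⊥bis P3·P4 via (86.775,11.54): [(72.2437, 11.3616) (97, 11.6655) (97, 26) (68.6007, 26)]  |A|=385.2938
6. ⊥bis P3·P5 via (52.84,17.375): [(72.2437, 11.3616) (97, 11.6655) (97, 26) (68.6007, 26)]  |A|=385.2938
7. ⊥bis P3·P6 via (81.255,20.765): [(78.7027, 11.4409) (97, 11.6655) (97, 26) (82.688, 26)]  |A|=235.3262
8. canonical 4-gon: [(78.7027, 11.4409) (97, 11.6655) (97, 26) (82.688, 26)]
9. shoelace: 235.3262

Area of P3's cell: 235.3262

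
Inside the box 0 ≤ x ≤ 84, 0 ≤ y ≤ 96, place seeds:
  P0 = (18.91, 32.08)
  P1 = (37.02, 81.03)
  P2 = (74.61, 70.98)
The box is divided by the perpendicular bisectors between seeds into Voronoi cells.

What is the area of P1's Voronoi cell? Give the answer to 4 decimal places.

Area of P1's cell: 2146.1890

1. box [0,84]×[0,96]: [(0, 0) (84, 0) (84, 96) (0, 96)]
2. ⊥bis P1·P0 via (27.965,56.555): [(0, 66.9012) (84, 35.8238) (84, 96) (0, 96)]  |A|=3749.5517
3. ⊥bis P1·P2 via (55.815,76.005): [(0, 66.9012) (48.5761, 48.9295) (61.1608, 96) (0, 96)]  |A|=2146.189
4. canonical 4-gon: [(0, 66.9012) (48.5761, 48.9295) (61.1608, 96) (0, 96)]
5. shoelace: 2146.189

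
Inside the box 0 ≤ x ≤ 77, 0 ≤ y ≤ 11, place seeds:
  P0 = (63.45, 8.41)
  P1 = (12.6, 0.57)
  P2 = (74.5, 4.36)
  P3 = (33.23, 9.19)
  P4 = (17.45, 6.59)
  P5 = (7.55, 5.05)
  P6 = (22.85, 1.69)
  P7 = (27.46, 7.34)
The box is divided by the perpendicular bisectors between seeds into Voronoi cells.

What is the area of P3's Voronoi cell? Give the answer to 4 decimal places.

1. box [0,77]×[0,11]: [(0, 0) (77, 0) (77, 11) (0, 11)]
2. ⊥bis P3·P0 via (48.34,8.8): [(0, 0) (48.1129, 0) (48.3968, 11) (0, 11)]  |A|=530.8031
3. ⊥bis P3·P1 via (22.915,4.88): [(24.954, 0) (48.1129, 0) (48.3968, 11) (20.3578, 11)]  |A|=281.5877
4. ⊥bis P3·P2 via (53.865,6.775): [(24.954, 0) (48.1129, 0) (48.3968, 11) (20.3578, 11)]  |A|=281.5877
5. ⊥bis P3·P4 via (25.34,7.89): [(26.64, 0) (48.1129, 0) (48.3968, 11) (24.8276, 11)]  |A|=247.7314
6. ⊥bis P3·P5 via (20.39,7.12): [(26.64, 0) (48.1129, 0) (48.3968, 11) (24.8276, 11)]  |A|=247.7314
7. ⊥bis P3·P6 via (28.04,5.44): [(25.0653, 9.5569) (31.9706, 0) (48.1129, 0) (48.3968, 11) (24.8276, 11)]  |A|=222.2592
8. ⊥bis P3·P7 via (30.345,8.265): [(32.995, 0) (48.1129, 0) (48.3968, 11) (29.4681, 11)]  |A|=187.2563
9. canonical 4-gon: [(32.995, 0) (48.1129, 0) (48.3968, 11) (29.4681, 11)]
10. shoelace: 187.2563

Area of P3's cell: 187.2563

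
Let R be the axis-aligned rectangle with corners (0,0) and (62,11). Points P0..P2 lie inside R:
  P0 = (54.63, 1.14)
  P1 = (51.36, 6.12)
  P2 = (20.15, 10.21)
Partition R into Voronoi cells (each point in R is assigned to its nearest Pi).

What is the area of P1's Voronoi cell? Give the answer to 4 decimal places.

1. box [0,62]×[0,11]: [(0, 0) (62, 0) (62, 11) (0, 11)]
2. ⊥bis P1·P0 via (52.995,3.63): [(0, 0) (47.4667, 0) (62, 9.5429) (62, 11) (0, 11)]  |A|=612.6551
3. ⊥bis P1·P2 via (35.755,8.165): [(34.685, 0) (47.4667, 0) (62, 9.5429) (62, 11) (36.1265, 11)]  |A|=223.1918
4. canonical 5-gon: [(34.685, 0) (47.4667, 0) (62, 9.5429) (62, 11) (36.1265, 11)]
5. shoelace: 223.1918

Area of P1's cell: 223.1918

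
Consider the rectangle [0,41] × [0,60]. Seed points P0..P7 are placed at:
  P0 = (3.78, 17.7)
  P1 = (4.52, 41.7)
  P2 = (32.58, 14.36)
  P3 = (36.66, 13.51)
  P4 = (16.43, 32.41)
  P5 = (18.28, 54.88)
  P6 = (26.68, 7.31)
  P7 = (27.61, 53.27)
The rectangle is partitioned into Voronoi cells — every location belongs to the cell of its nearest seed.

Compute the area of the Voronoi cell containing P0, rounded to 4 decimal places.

Area of P0's cell: 380.2927

1. box [0,41]×[0,60]: [(0, 0) (41, 0) (41, 60) (0, 60)]
2. ⊥bis P0·P1 via (4.15,29.7): [(0, 29.828) (0, 0) (41, 0) (41, 28.5638)]  |A|=1197.0309
3. ⊥bis P0·P2 via (18.18,16.03): [(19.7097, 29.2202) (0, 29.828) (0, 0) (16.321, 0)]  |A|=532.4014
4. ⊥bis P0·P3 via (20.22,15.605): [(19.7097, 29.2202) (0, 29.828) (0, 0) (16.321, 0)]  |A|=532.4014
5. ⊥bis P0·P4 via (10.105,25.055): [(18.3994, 17.9221) (4.7242, 29.6823) (0, 29.828) (0, 0) (16.321, 0)]  |A|=447.4445
6. ⊥bis P0·P5 via (11.03,36.29): [(18.3994, 17.9221) (4.7242, 29.6823) (0, 29.828) (0, 0) (16.321, 0)]  |A|=447.4445
7. ⊥bis P0·P6 via (15.23,12.505): [(17.8875, 18.3623) (4.7242, 29.6823) (0, 29.828) (0, 0) (9.5563, 0)]  |A|=380.2927
8. ⊥bis P0·P7 via (15.695,35.485): [(17.8875, 18.3623) (4.7242, 29.6823) (0, 29.828) (0, 0) (9.5563, 0)]  |A|=380.2927
9. canonical 5-gon: [(17.8875, 18.3623) (4.7242, 29.6823) (0, 29.828) (0, 0) (9.5563, 0)]
10. shoelace: 380.2927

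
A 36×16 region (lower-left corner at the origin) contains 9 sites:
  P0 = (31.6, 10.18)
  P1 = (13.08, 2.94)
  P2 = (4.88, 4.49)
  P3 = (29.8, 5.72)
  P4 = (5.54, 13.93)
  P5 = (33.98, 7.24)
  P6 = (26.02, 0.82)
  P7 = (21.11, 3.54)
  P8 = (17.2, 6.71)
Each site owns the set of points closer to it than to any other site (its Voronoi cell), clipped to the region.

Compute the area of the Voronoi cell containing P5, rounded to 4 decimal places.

Area of P5's cell: 32.3230

1. box [0,36]×[0,16]: [(0, 0) (36, 0) (36, 16) (0, 16)]
2. ⊥bis P5·P0 via (32.79,8.71): [(22.0306, 0) (36, 0) (36, 11.3086)]  |A|=78.987
3. ⊥bis P5·P1 via (23.53,5.09): [(24.2136, 1.7672) (24.5772, 0) (36, 0) (36, 11.3086)]  |A|=76.7368
4. ⊥bis P5·P2 via (19.43,5.865): [(24.2136, 1.7672) (24.5772, 0) (36, 0) (36, 11.3086)]  |A|=76.7368
5. ⊥bis P5·P3 via (31.89,6.48): [(31.4682, 7.64) (34.2464, 0) (36, 0) (36, 11.3086)]  |A|=32.323
6. ⊥bis P5·P4 via (19.76,10.585): [(31.4682, 7.64) (34.2464, 0) (36, 0) (36, 11.3086)]  |A|=32.323
7. ⊥bis P5·P6 via (30,4.03): [(31.4682, 7.64) (34.2464, 0) (36, 0) (36, 11.3086)]  |A|=32.323
8. ⊥bis P5·P7 via (27.545,5.39): [(31.4682, 7.64) (34.2464, 0) (36, 0) (36, 11.3086)]  |A|=32.323
9. ⊥bis P5·P8 via (25.59,6.975): [(31.4682, 7.64) (34.2464, 0) (36, 0) (36, 11.3086)]  |A|=32.323
10. canonical 4-gon: [(31.4682, 7.64) (34.2464, 0) (36, 0) (36, 11.3086)]
11. shoelace: 32.323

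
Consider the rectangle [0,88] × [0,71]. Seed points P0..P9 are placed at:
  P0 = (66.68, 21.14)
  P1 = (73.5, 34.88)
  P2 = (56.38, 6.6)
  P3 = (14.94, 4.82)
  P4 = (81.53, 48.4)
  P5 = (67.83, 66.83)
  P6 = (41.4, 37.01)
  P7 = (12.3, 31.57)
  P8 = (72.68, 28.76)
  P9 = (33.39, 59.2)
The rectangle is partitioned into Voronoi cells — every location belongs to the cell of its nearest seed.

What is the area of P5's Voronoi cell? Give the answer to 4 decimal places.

Area of P5's cell: 566.9921

1. box [0,88]×[0,71]: [(0, 0) (88, 0) (88, 71) (0, 71)]
2. ⊥bis P5·P0 via (67.255,43.985): [(0, 45.6778) (88, 43.4629) (88, 71) (0, 71)]  |A|=2325.8119
3. ⊥bis P5·P1 via (70.665,50.855): [(0, 45.6778) (36.338, 44.7632) (88, 53.9314) (88, 71) (0, 71)]  |A|=2055.4002
4. ⊥bis P5·P2 via (62.105,36.715): [(0, 48.5214) (17.2411, 45.2438) (36.338, 44.7632) (88, 53.9314) (88, 71) (0, 71)]  |A|=2030.8863
5. ⊥bis P5·P3 via (41.385,35.825): [(30.7404, 44.9041) (36.338, 44.7632) (88, 53.9314) (88, 71) (0.1447, 71)]  |A|=1664.3051
6. ⊥bis P5·P4 via (74.68,57.615): [(30.7404, 44.9041) (36.338, 44.7632) (63.9933, 49.671) (88, 67.5165) (88, 71) (0.1447, 71)]  |A|=1501.2383
7. ⊥bis P5·P6 via (54.615,51.92): [(58.2937, 48.6595) (63.9933, 49.671) (88, 67.5165) (88, 71) (33.0877, 71)]  |A|=703.8396
8. ⊥bis P5·P7 via (40.065,49.2): [(58.2937, 48.6595) (63.9933, 49.671) (88, 67.5165) (88, 71) (33.0877, 71)]  |A|=703.8396
9. ⊥bis P5·P8 via (70.255,47.795): [(58.2937, 48.6595) (63.9933, 49.671) (88, 67.5165) (88, 71) (33.0877, 71)]  |A|=703.8396
10. ⊥bis P5·P9 via (50.61,63.015): [(52.6901, 53.6261) (58.2937, 48.6595) (63.9933, 49.671) (88, 67.5165) (88, 71) (48.841, 71)]  |A|=566.9921
11. canonical 6-gon: [(52.6901, 53.6261) (58.2937, 48.6595) (63.9933, 49.671) (88, 67.5165) (88, 71) (48.841, 71)]
12. shoelace: 566.9921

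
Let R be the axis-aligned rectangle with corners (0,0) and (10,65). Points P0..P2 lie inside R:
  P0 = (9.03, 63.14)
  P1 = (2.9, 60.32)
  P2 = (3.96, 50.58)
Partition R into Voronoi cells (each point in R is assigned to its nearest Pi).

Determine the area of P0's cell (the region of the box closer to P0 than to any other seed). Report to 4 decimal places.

1. box [0,10]×[0,65]: [(0, 0) (10, 0) (10, 65) (0, 65)]
2. ⊥bis P0·P1 via (5.965,61.73): [(10, 52.9589) (10, 65) (4.4607, 65)]  |A|=33.3497
3. ⊥bis P0·P2 via (6.495,56.86): [(8.5954, 56.0121) (10, 55.4452) (10, 65) (4.4607, 65)]  |A|=31.6036
4. canonical 4-gon: [(8.5954, 56.0121) (10, 55.4452) (10, 65) (4.4607, 65)]
5. shoelace: 31.6036

Area of P0's cell: 31.6036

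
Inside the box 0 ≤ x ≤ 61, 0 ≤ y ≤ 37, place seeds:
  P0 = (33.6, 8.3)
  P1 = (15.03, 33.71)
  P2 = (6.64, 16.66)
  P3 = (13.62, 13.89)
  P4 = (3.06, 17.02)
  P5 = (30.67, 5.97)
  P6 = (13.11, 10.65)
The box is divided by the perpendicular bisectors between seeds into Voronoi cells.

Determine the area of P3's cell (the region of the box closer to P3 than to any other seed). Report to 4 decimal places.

Area of P3's cell: 163.7925

1. box [0,61]×[0,37]: [(0, 0) (61, 0) (61, 37) (0, 37)]
2. ⊥bis P3·P0 via (23.61,11.095): [(0, 0) (20.5058, 0) (30.8577, 37) (0, 37)]  |A|=950.2255
3. ⊥bis P3·P1 via (14.325,23.8): [(0, 24.8191) (0, 0) (20.5058, 0) (26.914, 22.9044)]  |A|=568.828
4. ⊥bis P3·P2 via (10.13,15.275): [(13.5354, 23.8562) (4.0681, 0) (20.5058, 0) (26.914, 22.9044)]  |A|=352.3344
5. ⊥bis P3·P4 via (8.34,15.455): [(13.5354, 23.8562) (4.0681, 0) (20.5058, 0) (26.914, 22.9044)]  |A|=352.3344
6. ⊥bis P3·P5 via (22.145,9.93): [(13.5354, 23.8562) (4.0681, 0) (17.5324, 0) (25.0091, 16.0958) (26.914, 22.9044)]  |A|=328.404
7. ⊥bis P3·P6 via (13.365,12.27): [(13.5354, 23.8562) (9.1978, 12.926) (22.5597, 10.8227) (25.0091, 16.0958) (26.914, 22.9044)]  |A|=163.7925
8. canonical 5-gon: [(13.5354, 23.8562) (9.1978, 12.926) (22.5597, 10.8227) (25.0091, 16.0958) (26.914, 22.9044)]
9. shoelace: 163.7925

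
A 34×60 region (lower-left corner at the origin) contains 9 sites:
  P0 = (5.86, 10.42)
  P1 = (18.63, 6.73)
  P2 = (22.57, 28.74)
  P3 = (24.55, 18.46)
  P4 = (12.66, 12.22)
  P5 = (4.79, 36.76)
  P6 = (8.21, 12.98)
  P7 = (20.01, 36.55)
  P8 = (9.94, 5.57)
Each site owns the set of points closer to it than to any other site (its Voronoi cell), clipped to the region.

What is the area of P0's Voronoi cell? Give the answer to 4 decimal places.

Area of P0's cell: 80.3010

1. box [0,34]×[0,60]: [(0, 0) (34, 0) (34, 60) (0, 60)]
2. ⊥bis P0·P1 via (12.245,8.575): [(0, 0) (9.7672, 0) (27.1047, 60) (0, 60)]  |A|=1106.1561
3. ⊥bis P0·P2 via (14.215,19.58): [(0, 32.5458) (0, 0) (9.7672, 0) (15.1726, 18.7066)]  |A|=338.257
4. ⊥bis P0·P3 via (15.205,14.44): [(12.2054, 21.413) (0, 32.5458) (0, 0) (9.7672, 0) (14.4481, 16.1994)]  |A|=333.557
5. ⊥bis P0·P4 via (9.26,11.32): [(4.8005, 28.1672) (0, 32.5458) (0, 0) (9.7672, 0) (11.0663, 4.496)]  |A|=245.1363
6. ⊥bis P0·P5 via (5.325,23.59): [(6.0047, 23.6176) (0, 23.3737) (0, 0) (9.7672, 0) (11.0663, 4.496)]  |A|=209.3149
7. ⊥bis P0·P6 via (7.035,11.7): [(9.8413, 9.1239) (0, 18.1579) (0, 0) (9.7672, 0) (11.0663, 4.496)]  |A|=139.6663
8. ⊥bis P0·P7 via (12.935,23.485): [(9.8413, 9.1239) (0, 18.1579) (0, 0) (9.7672, 0) (11.0663, 4.496)]  |A|=139.6663
9. ⊥bis P0·P8 via (7.9,7.995): [(9.5547, 9.387) (0, 18.1579) (0, 1.3492)]  |A|=80.301
10. canonical 3-gon: [(9.5547, 9.387) (0, 18.1579) (0, 1.3492)]
11. shoelace: 80.301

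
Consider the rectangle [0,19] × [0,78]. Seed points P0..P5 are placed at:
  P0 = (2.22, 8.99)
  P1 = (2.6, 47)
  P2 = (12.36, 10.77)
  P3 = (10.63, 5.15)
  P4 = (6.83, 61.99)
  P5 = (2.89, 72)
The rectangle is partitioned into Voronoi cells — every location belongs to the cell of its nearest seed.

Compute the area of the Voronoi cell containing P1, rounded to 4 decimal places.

1. box [0,19]×[0,78]: [(0, 0) (19, 0) (19, 78) (0, 78)]
2. ⊥bis P1·P0 via (2.41,27.995): [(0, 28.0191) (19, 27.8291) (19, 78) (0, 78)]  |A|=951.4417
3. ⊥bis P1·P2 via (7.48,28.885): [(0, 28.0191) (4.113, 27.978) (19, 31.9884) (19, 78) (0, 78)]  |A|=920.4826
4. ⊥bis P1·P3 via (6.615,26.075): [(0, 28.0191) (4.113, 27.978) (19, 31.9884) (19, 78) (0, 78)]  |A|=920.4826
5. ⊥bis P1·P4 via (4.715,54.495): [(0, 55.8255) (0, 28.0191) (4.113, 27.978) (19, 31.9884) (19, 50.4639)]  |A|=448.2325
6. ⊥bis P1·P5 via (2.745,59.5): [(0, 55.8255) (0, 28.0191) (4.113, 27.978) (19, 31.9884) (19, 50.4639)]  |A|=448.2325
7. canonical 5-gon: [(0, 55.8255) (0, 28.0191) (4.113, 27.978) (19, 31.9884) (19, 50.4639)]
8. shoelace: 448.2325

Area of P1's cell: 448.2325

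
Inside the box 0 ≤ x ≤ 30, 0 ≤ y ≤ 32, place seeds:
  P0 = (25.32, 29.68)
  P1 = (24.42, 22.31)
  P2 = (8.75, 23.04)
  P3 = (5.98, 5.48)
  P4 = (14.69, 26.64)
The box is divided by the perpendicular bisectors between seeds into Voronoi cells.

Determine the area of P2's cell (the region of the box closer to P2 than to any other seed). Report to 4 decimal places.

1. box [0,30]×[0,32]: [(0, 0) (30, 0) (30, 32) (0, 32)]
2. ⊥bis P2·P0 via (17.035,26.36): [(0, 0) (27.5981, 0) (14.7749, 32) (0, 32)]  |A|=677.9681
3. ⊥bis P2·P1 via (16.585,22.675): [(0, 0) (15.5287, 0) (16.7857, 26.9822) (14.7749, 32) (0, 32)]  |A|=515.1381
4. ⊥bis P2·P3 via (7.365,14.26): [(0, 15.4218) (16.1286, 12.8776) (16.7857, 26.9822) (14.7749, 32) (0, 32)]  |A|=290.7864
5. ⊥bis P2·P4 via (11.72,24.84): [(0, 15.4218) (16.1286, 12.8776) (16.3314, 17.2312) (7.3806, 32) (0, 32)]  |A|=225.2408
6. canonical 5-gon: [(0, 15.4218) (16.1286, 12.8776) (16.3314, 17.2312) (7.3806, 32) (0, 32)]
7. shoelace: 225.2408

Area of P2's cell: 225.2408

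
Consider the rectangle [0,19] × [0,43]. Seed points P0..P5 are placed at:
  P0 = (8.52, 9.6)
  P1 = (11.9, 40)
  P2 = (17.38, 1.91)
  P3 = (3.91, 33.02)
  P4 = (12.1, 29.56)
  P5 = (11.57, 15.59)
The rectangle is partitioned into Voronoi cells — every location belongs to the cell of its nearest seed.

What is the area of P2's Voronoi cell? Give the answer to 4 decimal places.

1. box [0,19]×[0,43]: [(0, 0) (19, 0) (19, 43) (0, 43)]
2. ⊥bis P2·P0 via (12.95,5.755): [(7.955, 0) (19, 0) (19, 12.7255)]  |A|=70.2766
3. ⊥bis P2·P1 via (14.64,20.955): [(7.955, 0) (19, 0) (19, 12.7255)]  |A|=70.2766
4. ⊥bis P2·P3 via (10.645,17.465): [(7.955, 0) (19, 0) (19, 12.7255)]  |A|=70.2766
5. ⊥bis P2·P4 via (14.74,15.735): [(7.955, 0) (19, 0) (19, 12.7255)]  |A|=70.2766
6. ⊥bis P2·P5 via (14.475,8.75): [(16.1768, 9.4728) (7.955, 0) (19, 0) (19, 10.6718)]  |A|=67.3777
7. canonical 4-gon: [(16.1768, 9.4728) (7.955, 0) (19, 0) (19, 10.6718)]
8. shoelace: 67.3777

Area of P2's cell: 67.3777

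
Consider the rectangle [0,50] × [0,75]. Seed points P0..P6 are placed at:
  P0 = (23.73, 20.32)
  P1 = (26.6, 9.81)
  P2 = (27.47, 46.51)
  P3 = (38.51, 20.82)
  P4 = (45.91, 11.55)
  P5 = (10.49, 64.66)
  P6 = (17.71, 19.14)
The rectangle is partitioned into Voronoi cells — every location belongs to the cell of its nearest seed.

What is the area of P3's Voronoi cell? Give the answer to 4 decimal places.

Area of P3's cell: 394.4069

1. box [0,50]×[0,75]: [(0, 0) (50, 0) (50, 75) (0, 75)]
2. ⊥bis P3·P0 via (31.12,20.57): [(31.8159, 0) (50, 0) (50, 75) (29.2787, 75)]  |A|=1458.955
3. ⊥bis P3·P1 via (32.555,15.315): [(31.25, 16.7267) (46.7127, 0) (50, 0) (50, 75) (29.2787, 75)]  |A|=1334.368
4. ⊥bis P3·P2 via (32.99,33.665): [(30.7101, 32.6853) (31.25, 16.7267) (46.7127, 0) (50, 0) (50, 40.9749)]  |A|=567.789
5. ⊥bis P3·P4 via (42.21,16.185): [(30.7101, 32.6853) (31.25, 16.7267) (36.1918, 11.3809) (50, 22.4036) (50, 40.9749)]  |A|=394.4069
6. ⊥bis P3·P5 via (24.5,42.74): [(30.7101, 32.6853) (31.25, 16.7267) (36.1918, 11.3809) (50, 22.4036) (50, 40.9749)]  |A|=394.4069
7. ⊥bis P3·P6 via (28.11,19.98): [(30.7101, 32.6853) (31.25, 16.7267) (36.1918, 11.3809) (50, 22.4036) (50, 40.9749)]  |A|=394.4069
8. canonical 5-gon: [(30.7101, 32.6853) (31.25, 16.7267) (36.1918, 11.3809) (50, 22.4036) (50, 40.9749)]
9. shoelace: 394.4069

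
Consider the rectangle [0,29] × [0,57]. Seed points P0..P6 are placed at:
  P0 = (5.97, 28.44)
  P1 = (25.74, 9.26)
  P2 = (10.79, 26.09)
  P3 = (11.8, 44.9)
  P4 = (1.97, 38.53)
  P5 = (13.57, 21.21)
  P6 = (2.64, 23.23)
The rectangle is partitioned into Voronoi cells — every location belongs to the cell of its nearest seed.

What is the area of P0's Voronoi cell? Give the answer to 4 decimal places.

1. box [0,29]×[0,57]: [(0, 0) (29, 0) (29, 57) (0, 57)]
2. ⊥bis P0·P1 via (15.855,18.85): [(0, 2.5073) (29, 32.3994) (29, 57) (0, 57)]  |A|=1146.8538
3. ⊥bis P0·P2 via (8.38,27.265): [(0, 10.0771) (22.8774, 57) (0, 57)]  |A|=536.7361
4. ⊥bis P0·P3 via (8.885,36.67): [(0, 39.817) (0, 10.0771) (12.3646, 35.4376)]  |A|=183.8603
5. ⊥bis P0·P4 via (3.97,33.485): [(10.5323, 36.0865) (0, 31.9112) (0, 10.0771) (12.3646, 35.4376)]  |A|=142.2269
6. ⊥bis P0·P5 via (9.77,24.825): [(10.5323, 36.0865) (0, 31.9112) (0, 14.555) (4.4784, 19.2626) (12.3646, 35.4376)]  |A|=132.1998
7. ⊥bis P0·P6 via (4.305,25.835): [(10.5323, 36.0865) (0, 31.9112) (0, 28.5866) (6.8803, 24.189) (12.3646, 35.4376)]  |A|=78.5516
8. canonical 5-gon: [(10.5323, 36.0865) (0, 31.9112) (0, 28.5866) (6.8803, 24.189) (12.3646, 35.4376)]
9. shoelace: 78.5516

Area of P0's cell: 78.5516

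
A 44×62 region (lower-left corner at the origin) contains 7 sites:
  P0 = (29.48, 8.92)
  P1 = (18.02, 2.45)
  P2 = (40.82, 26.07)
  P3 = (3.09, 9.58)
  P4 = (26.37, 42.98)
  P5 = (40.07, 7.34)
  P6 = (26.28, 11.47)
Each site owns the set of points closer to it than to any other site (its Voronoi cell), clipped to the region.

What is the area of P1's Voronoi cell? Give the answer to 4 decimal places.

Area of P1's cell: 147.7523

1. box [0,44]×[0,62]: [(0, 0) (44, 0) (44, 62) (0, 62)]
2. ⊥bis P1·P0 via (23.75,5.685): [(0, 47.7522) (0, 0) (26.9596, 0)]  |A|=643.6904
3. ⊥bis P1·P2 via (29.42,14.26): [(6.3198, 36.5582) (0, 42.6586) (0, 0) (26.9596, 0)]  |A|=627.5951
4. ⊥bis P1·P3 via (10.555,6.015): [(16.5163, 18.4977) (7.6825, 0) (26.9596, 0)]  |A|=178.2917
5. ⊥bis P1·P4 via (22.195,22.715): [(16.5163, 18.4977) (7.6825, 0) (26.9596, 0)]  |A|=178.2917
6. ⊥bis P1·P5 via (29.045,4.895): [(16.5163, 18.4977) (7.6825, 0) (26.9596, 0)]  |A|=178.2917
7. ⊥bis P1·P6 via (22.15,6.96): [(23.9723, 5.2912) (14.3969, 14.0598) (7.6825, 0) (26.9596, 0)]  |A|=147.7523
8. canonical 4-gon: [(23.9723, 5.2912) (14.3969, 14.0598) (7.6825, 0) (26.9596, 0)]
9. shoelace: 147.7523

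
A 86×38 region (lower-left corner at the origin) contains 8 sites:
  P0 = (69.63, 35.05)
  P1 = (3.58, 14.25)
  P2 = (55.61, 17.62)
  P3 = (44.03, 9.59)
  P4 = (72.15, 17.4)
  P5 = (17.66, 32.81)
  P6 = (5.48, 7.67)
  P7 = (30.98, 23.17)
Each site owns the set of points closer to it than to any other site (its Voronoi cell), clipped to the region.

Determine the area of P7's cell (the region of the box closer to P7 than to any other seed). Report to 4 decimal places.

Area of P7's cell: 558.4233

1. box [0,86]×[0,38]: [(0, 0) (86, 0) (86, 38) (0, 38)]
2. ⊥bis P7·P0 via (50.305,29.11): [(0, 0) (59.2527, 0) (47.5724, 38) (0, 38)]  |A|=2029.6769
3. ⊥bis P7·P1 via (17.28,18.71): [(23.371, 0) (59.2527, 0) (47.5724, 38) (11.0002, 38)]  |A|=1376.6244
4. ⊥bis P7·P2 via (43.295,20.395): [(23.371, 0) (38.6993, 0) (47.262, 38) (11.0002, 38)]  |A|=980.2125
5. ⊥bis P7·P3 via (37.505,16.38): [(22.6773, 2.131) (43.7405, 22.3722) (47.262, 38) (11.0002, 38)]  |A|=779.2855
6. ⊥bis P7·P4 via (51.565,20.285): [(22.6773, 2.131) (43.7405, 22.3722) (47.262, 38) (11.0002, 38)]  |A|=779.2855
7. ⊥bis P7·P5 via (24.32,27.99): [(17.3805, 18.4014) (22.6773, 2.131) (43.7405, 22.3722) (47.262, 38) (31.5645, 38)]  |A|=577.7695
8. ⊥bis P7·P6 via (18.23,15.42): [(17.3805, 18.4014) (18.4906, 14.9912) (24.969, 4.3333) (43.7405, 22.3722) (47.262, 38) (31.5645, 38)]  |A|=558.4233
9. canonical 6-gon: [(17.3805, 18.4014) (18.4906, 14.9912) (24.969, 4.3333) (43.7405, 22.3722) (47.262, 38) (31.5645, 38)]
10. shoelace: 558.4233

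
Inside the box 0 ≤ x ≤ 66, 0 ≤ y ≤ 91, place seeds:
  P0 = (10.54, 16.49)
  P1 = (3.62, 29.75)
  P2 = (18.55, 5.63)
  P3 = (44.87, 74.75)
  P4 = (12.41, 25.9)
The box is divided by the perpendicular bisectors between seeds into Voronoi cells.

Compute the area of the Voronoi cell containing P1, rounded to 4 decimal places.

1. box [0,66]×[0,91]: [(0, 0) (66, 0) (66, 91) (0, 91)]
2. ⊥bis P1·P0 via (7.08,23.12): [(0, 19.4252) (66, 53.8686) (66, 91) (0, 91)]  |A|=3587.3061
3. ⊥bis P1·P2 via (11.085,17.69): [(0, 19.4252) (66, 53.8686) (66, 91) (0, 91)]  |A|=3587.3061
4. ⊥bis P1·P3 via (24.245,52.25): [(0, 74.4746) (0, 19.4252) (38.2676, 39.3959)]  |A|=1053.306
5. ⊥bis P1·P4 via (8.015,27.825): [(20.2979, 55.8682) (0, 74.4746) (0, 19.4252) (5.6206, 22.3584)]  |A|=631.3402
6. canonical 4-gon: [(20.2979, 55.8682) (0, 74.4746) (0, 19.4252) (5.6206, 22.3584)]
7. shoelace: 631.3402

Area of P1's cell: 631.3402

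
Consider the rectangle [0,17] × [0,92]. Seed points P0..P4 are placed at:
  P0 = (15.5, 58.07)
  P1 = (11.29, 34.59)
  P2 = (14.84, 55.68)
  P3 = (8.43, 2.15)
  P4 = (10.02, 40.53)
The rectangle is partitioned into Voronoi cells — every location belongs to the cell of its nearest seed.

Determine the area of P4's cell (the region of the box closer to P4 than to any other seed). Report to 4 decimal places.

Area of P4's cell: 208.3535

1. box [0,17]×[0,92]: [(0, 0) (17, 0) (17, 92) (0, 92)]
2. ⊥bis P4·P0 via (12.76,49.3): [(0, 53.2866) (0, 0) (17, 0) (17, 47.9753)]  |A|=860.7261
3. ⊥bis P4·P1 via (10.655,37.56): [(0, 53.2866) (0, 35.2819) (17, 38.9166) (17, 47.9753)]  |A|=230.0388
4. ⊥bis P4·P2 via (12.43,48.105): [(0, 52.0596) (0, 35.2819) (17, 38.9166) (17, 46.651)]  |A|=208.3535
5. ⊥bis P4·P3 via (9.225,21.34): [(0, 52.0596) (0, 35.2819) (17, 38.9166) (17, 46.651)]  |A|=208.3535
6. canonical 4-gon: [(0, 52.0596) (0, 35.2819) (17, 38.9166) (17, 46.651)]
7. shoelace: 208.3535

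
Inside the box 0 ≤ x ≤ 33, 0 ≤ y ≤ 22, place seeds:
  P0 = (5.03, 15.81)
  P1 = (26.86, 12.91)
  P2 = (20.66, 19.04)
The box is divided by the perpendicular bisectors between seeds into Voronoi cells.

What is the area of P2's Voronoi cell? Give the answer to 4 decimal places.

1. box [0,33]×[0,22]: [(0, 0) (33, 0) (33, 22) (0, 22)]
2. ⊥bis P2·P0 via (12.845,17.425): [(16.4459, 0) (33, 0) (33, 22) (11.8996, 22)]  |A|=414.1995
3. ⊥bis P2·P1 via (23.76,15.975): [(14.9798, 7.0946) (29.717, 22) (11.8996, 22)]  |A|=132.7882
4. canonical 3-gon: [(14.9798, 7.0946) (29.717, 22) (11.8996, 22)]
5. shoelace: 132.7882

Area of P2's cell: 132.7882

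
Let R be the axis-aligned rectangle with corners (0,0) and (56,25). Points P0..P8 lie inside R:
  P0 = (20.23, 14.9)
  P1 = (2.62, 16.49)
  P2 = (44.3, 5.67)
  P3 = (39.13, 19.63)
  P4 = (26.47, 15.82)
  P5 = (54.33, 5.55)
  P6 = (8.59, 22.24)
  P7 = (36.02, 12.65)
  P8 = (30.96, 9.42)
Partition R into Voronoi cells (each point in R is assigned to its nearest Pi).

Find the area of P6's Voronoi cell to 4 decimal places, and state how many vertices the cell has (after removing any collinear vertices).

1. box [0,56]×[0,25]: [(0, 0) (56, 0) (56, 25) (0, 25)]
2. ⊥bis P6·P0 via (14.41,18.57): [(0, 0) (2.7001, 0) (18.4647, 25) (0, 25)]  |A|=264.5588
3. ⊥bis P6·P1 via (5.605,19.365): [(11.2291, 13.5257) (18.4647, 25) (0.1777, 25)]  |A|=104.9154
4. ⊥bis P6·P2 via (26.445,13.955): [(11.2291, 13.5257) (18.4647, 25) (0.1777, 25)]  |A|=104.9154
5. ⊥bis P6·P3 via (23.86,20.935): [(11.2291, 13.5257) (18.4647, 25) (0.1777, 25)]  |A|=104.9154
6. ⊥bis P6·P4 via (17.53,19.03): [(11.2291, 13.5257) (18.4647, 25) (0.1777, 25)]  |A|=104.9154
7. ⊥bis P6·P5 via (31.46,13.895): [(11.2291, 13.5257) (18.4647, 25) (0.1777, 25)]  |A|=104.9154
8. ⊥bis P6·P7 via (22.305,17.445): [(11.2291, 13.5257) (18.4647, 25) (0.1777, 25)]  |A|=104.9154
9. ⊥bis P6·P8 via (19.775,15.83): [(11.2291, 13.5257) (18.4647, 25) (0.1777, 25)]  |A|=104.9154
10. canonical 3-gon: [(11.2291, 13.5257) (18.4647, 25) (0.1777, 25)]
11. shoelace: 104.9154

Area of P6's cell: 104.9154 (3 vertices)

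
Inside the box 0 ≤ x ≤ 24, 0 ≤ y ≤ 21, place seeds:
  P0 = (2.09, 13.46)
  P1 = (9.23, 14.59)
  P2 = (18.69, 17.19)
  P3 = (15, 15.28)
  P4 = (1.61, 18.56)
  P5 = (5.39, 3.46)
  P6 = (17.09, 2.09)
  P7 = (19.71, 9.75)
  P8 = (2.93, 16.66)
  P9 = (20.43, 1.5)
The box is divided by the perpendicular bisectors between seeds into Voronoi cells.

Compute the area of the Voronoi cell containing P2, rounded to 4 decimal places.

Area of P2's cell: 56.2501

1. box [0,24]×[0,21]: [(0, 0) (24, 0) (24, 21) (0, 21)]
2. ⊥bis P2·P0 via (10.39,15.325): [(13.8335, 0) (24, 0) (24, 21) (9.1148, 21)]  |A|=263.0424
3. ⊥bis P2·P1 via (13.96,15.89): [(18.3272, 0) (24, 0) (24, 21) (12.5556, 21)]  |A|=179.7307
4. ⊥bis P2·P3 via (16.845,16.235): [(24, 2.412) (24, 21) (14.3786, 21)]  |A|=89.4217
5. ⊥bis P2·P4 via (10.15,17.875): [(24, 2.412) (24, 21) (14.3786, 21)]  |A|=89.4217
6. ⊥bis P2·P5 via (12.04,10.325): [(24, 2.412) (24, 21) (14.3786, 21)]  |A|=89.4217
7. ⊥bis P2·P6 via (17.89,9.64): [(20.3961, 9.3745) (24, 8.9926) (24, 21) (14.3786, 21)]  |A|=77.5639
8. ⊥bis P2·P7 via (19.2,13.47): [(18.3374, 13.3517) (24, 14.1281) (24, 21) (14.3786, 21)]  |A|=56.2501
9. ⊥bis P2·P8 via (10.81,16.925): [(18.3374, 13.3517) (24, 14.1281) (24, 21) (14.3786, 21)]  |A|=56.2501
10. ⊥bis P2·P9 via (19.56,9.345): [(18.3374, 13.3517) (24, 14.1281) (24, 21) (14.3786, 21)]  |A|=56.2501
11. canonical 4-gon: [(18.3374, 13.3517) (24, 14.1281) (24, 21) (14.3786, 21)]
12. shoelace: 56.2501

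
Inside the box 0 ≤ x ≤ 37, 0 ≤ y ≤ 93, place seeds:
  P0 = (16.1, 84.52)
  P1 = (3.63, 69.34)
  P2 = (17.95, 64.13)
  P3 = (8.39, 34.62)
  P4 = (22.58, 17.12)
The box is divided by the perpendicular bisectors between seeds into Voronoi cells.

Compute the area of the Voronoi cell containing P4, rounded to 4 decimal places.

1. box [0,37]×[0,93]: [(0, 0) (37, 0) (37, 93) (0, 93)]
2. ⊥bis P4·P0 via (19.34,50.82): [(0, 48.9606) (0, 0) (37, 0) (37, 52.5179)]  |A|=1877.3519
3. ⊥bis P4·P1 via (13.105,43.23): [(0, 38.4744) (0, 0) (37, 0) (37, 51.9012)]  |A|=1671.9478
4. ⊥bis P4·P2 via (20.265,40.625): [(0.5853, 38.6868) (0, 38.4744) (0, 0) (37, 0) (37, 42.2732)]  |A|=1496.6478
5. ⊥bis P4·P3 via (15.485,25.87): [(35.5368, 42.1291) (0, 13.3139) (0, 0) (37, 0) (37, 42.2732)]  |A|=1046.8826
6. canonical 5-gon: [(35.5368, 42.1291) (0, 13.3139) (0, 0) (37, 0) (37, 42.2732)]
7. shoelace: 1046.8826

Area of P4's cell: 1046.8826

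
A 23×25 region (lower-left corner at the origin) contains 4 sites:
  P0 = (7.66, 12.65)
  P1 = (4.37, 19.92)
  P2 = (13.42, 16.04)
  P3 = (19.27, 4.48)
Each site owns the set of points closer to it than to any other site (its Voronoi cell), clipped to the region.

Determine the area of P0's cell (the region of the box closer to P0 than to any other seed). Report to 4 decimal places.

1. box [0,23]×[0,25]: [(0, 0) (23, 0) (23, 25) (0, 25)]
2. ⊥bis P0·P1 via (6.015,16.285): [(0, 13.5629) (0, 0) (23, 0) (23, 23.9715)]  |A|=431.6458
3. ⊥bis P0·P2 via (10.54,14.345): [(8.6867, 17.494) (0, 13.5629) (0, 0) (18.9826, 0)]  |A|=224.9498
4. ⊥bis P0·P3 via (13.465,8.565): [(13.7246, 8.9339) (8.6867, 17.494) (0, 13.5629) (0, 0) (7.4378, 0)]  |A|=173.3792
5. canonical 5-gon: [(13.7246, 8.9339) (8.6867, 17.494) (0, 13.5629) (0, 0) (7.4378, 0)]
6. shoelace: 173.3792

Area of P0's cell: 173.3792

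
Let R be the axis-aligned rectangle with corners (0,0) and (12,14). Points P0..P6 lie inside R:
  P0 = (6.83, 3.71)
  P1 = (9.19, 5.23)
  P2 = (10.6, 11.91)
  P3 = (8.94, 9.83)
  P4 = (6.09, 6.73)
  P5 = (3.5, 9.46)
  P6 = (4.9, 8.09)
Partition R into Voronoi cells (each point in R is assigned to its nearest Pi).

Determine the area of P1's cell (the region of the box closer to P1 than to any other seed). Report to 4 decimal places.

Area of P1's cell: 24.3971

1. box [0,12]×[0,14]: [(0, 0) (12, 0) (12, 14) (0, 14)]
2. ⊥bis P1·P0 via (8.01,4.47): [(10.889, 0) (12, 0) (12, 14) (1.872, 14)]  |A|=78.6729
3. ⊥bis P1·P2 via (9.895,8.57): [(4.6573, 9.6756) (10.889, 0) (12, 0) (12, 8.1257)]  |A|=35.2072
4. ⊥bis P1·P3 via (9.065,7.53): [(6.1415, 7.3711) (10.889, 0) (12, 0) (12, 7.6895)]  |A|=26.6193
5. ⊥bis P1·P4 via (7.64,5.98): [(8.3718, 7.4923) (7.3815, 5.4458) (10.889, 0) (12, 0) (12, 7.6895)]  |A|=24.3971
6. ⊥bis P1·P5 via (6.345,7.345): [(8.3718, 7.4923) (7.3815, 5.4458) (10.889, 0) (12, 0) (12, 7.6895)]  |A|=24.3971
7. ⊥bis P1·P6 via (7.045,6.66): [(8.3718, 7.4923) (7.3815, 5.4458) (10.889, 0) (12, 0) (12, 7.6895)]  |A|=24.3971
8. canonical 5-gon: [(8.3718, 7.4923) (7.3815, 5.4458) (10.889, 0) (12, 0) (12, 7.6895)]
9. shoelace: 24.3971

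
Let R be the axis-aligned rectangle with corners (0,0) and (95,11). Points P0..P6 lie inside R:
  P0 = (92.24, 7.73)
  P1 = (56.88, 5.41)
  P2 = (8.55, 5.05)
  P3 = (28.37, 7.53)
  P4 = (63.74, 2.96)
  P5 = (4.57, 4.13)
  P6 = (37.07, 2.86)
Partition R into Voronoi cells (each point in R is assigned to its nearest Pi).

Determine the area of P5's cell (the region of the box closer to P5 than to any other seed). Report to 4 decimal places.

1. box [0,95]×[0,11]: [(0, 0) (95, 0) (95, 11) (0, 11)]
2. ⊥bis P5·P0 via (48.405,5.93): [(0, 0) (48.6485, 0) (48.1968, 11) (0, 11)]  |A|=532.6492
3. ⊥bis P5·P1 via (30.725,4.77): [(0, 0) (30.8417, 0) (30.5726, 11) (0, 11)]  |A|=337.7785
4. ⊥bis P5·P2 via (6.56,4.59): [(0, 0) (7.621, 0) (5.0783, 11) (0, 11)]  |A|=69.8461
5. ⊥bis P5·P3 via (16.47,5.83): [(0, 0) (7.621, 0) (5.0783, 11) (0, 11)]  |A|=69.8461
6. ⊥bis P5·P4 via (34.155,3.545): [(0, 0) (7.621, 0) (5.0783, 11) (0, 11)]  |A|=69.8461
7. ⊥bis P5·P6 via (20.82,3.495): [(0, 0) (7.621, 0) (5.0783, 11) (0, 11)]  |A|=69.8461
8. canonical 4-gon: [(0, 0) (7.621, 0) (5.0783, 11) (0, 11)]
9. shoelace: 69.8461

Area of P5's cell: 69.8461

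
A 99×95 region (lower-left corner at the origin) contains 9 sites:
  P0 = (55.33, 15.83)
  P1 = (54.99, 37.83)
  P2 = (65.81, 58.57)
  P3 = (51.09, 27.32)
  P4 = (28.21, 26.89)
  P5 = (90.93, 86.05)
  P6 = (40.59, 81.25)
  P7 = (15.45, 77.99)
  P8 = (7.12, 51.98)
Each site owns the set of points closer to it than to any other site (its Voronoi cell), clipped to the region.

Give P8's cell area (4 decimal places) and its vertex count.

1. box [0,99]×[0,95]: [(0, 0) (99, 0) (99, 95) (0, 95)]
2. ⊥bis P8·P0 via (31.225,33.905): [(0, 0) (5.8015, 0) (77.0367, 95) (0, 95)]  |A|=3934.8178
3. ⊥bis P8·P1 via (31.055,44.905): [(0, 0) (5.8015, 0) (25.577, 26.3728) (45.8627, 95) (0, 95)]  |A|=2865.124
4. ⊥bis P8·P2 via (36.465,55.275): [(0, 0) (5.8015, 0) (25.577, 26.3728) (35.8195, 61.0236) (32.0045, 95) (0, 95)]  |A|=2629.6977
5. ⊥bis P8·P3 via (29.105,39.65): [(0, 0) (5.8015, 0) (10.0318, 5.6415) (29.9437, 41.1455) (35.8195, 61.0236) (32.0045, 95) (0, 95)]  |A|=2560.139
6. ⊥bis P8·P4 via (17.665,39.435): [(0, 24.5863) (33.3305, 52.603) (35.8195, 61.0236) (32.0045, 95) (0, 95)]  |A|=1910.2557
7. ⊥bis P8·P5 via (49.025,69.015): [(0, 24.5863) (33.3305, 52.603) (35.8195, 61.0236) (32.0045, 95) (0, 95)]  |A|=1910.2557
8. ⊥bis P8·P6 via (23.855,66.615): [(0, 93.893) (0, 24.5863) (33.3305, 52.603) (34.0323, 54.9773)]  |A|=1209.0715
9. ⊥bis P8·P7 via (11.285,64.985): [(30.7251, 58.7591) (0, 68.5992) (0, 24.5863) (33.3305, 52.603) (34.0323, 54.9773)]  |A|=820.4934
10. canonical 5-gon: [(30.7251, 58.7591) (0, 68.5992) (0, 24.5863) (33.3305, 52.603) (34.0323, 54.9773)]
11. shoelace: 820.4934

Area of P8's cell: 820.4934 (5 vertices)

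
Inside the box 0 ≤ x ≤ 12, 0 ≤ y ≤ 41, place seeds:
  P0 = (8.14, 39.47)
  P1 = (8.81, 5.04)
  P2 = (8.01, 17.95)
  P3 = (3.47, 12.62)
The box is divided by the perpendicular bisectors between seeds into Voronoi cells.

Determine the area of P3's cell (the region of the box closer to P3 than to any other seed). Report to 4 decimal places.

1. box [0,12]×[0,41]: [(0, 0) (12, 0) (12, 41) (0, 41)]
2. ⊥bis P3·P0 via (5.805,26.045): [(0, 27.0547) (0, 0) (12, 0) (12, 24.9675)]  |A|=312.133
3. ⊥bis P3·P1 via (6.14,8.83): [(0, 27.0547) (0, 4.5045) (12, 12.9583) (12, 24.9675)]  |A|=207.3565
4. ⊥bis P3·P2 via (5.74,15.285): [(0, 20.1742) (0, 4.5045) (10.0688, 11.5978)]  |A|=78.888
5. canonical 3-gon: [(0, 20.1742) (0, 4.5045) (10.0688, 11.5978)]
6. shoelace: 78.888

Area of P3's cell: 78.8880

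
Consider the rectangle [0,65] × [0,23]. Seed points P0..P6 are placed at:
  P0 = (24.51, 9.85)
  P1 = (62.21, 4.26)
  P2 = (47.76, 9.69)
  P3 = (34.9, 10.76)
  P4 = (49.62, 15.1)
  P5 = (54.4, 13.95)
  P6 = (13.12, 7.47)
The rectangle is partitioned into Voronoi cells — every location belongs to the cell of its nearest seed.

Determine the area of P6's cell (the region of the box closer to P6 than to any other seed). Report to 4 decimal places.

1. box [0,65]×[0,23]: [(0, 0) (65, 0) (65, 23) (0, 23)]
2. ⊥bis P6·P0 via (18.815,8.66): [(0, 0) (20.6246, 0) (15.8186, 23) (0, 23)]  |A|=419.096
3. ⊥bis P6·P1 via (37.665,5.865): [(0, 0) (20.6246, 0) (15.8186, 23) (0, 23)]  |A|=419.096
4. ⊥bis P6·P2 via (30.44,8.58): [(0, 0) (20.6246, 0) (15.8186, 23) (0, 23)]  |A|=419.096
5. ⊥bis P6·P3 via (24.01,9.115): [(0, 0) (20.6246, 0) (15.8186, 23) (0, 23)]  |A|=419.096
6. ⊥bis P6·P4 via (31.37,11.285): [(0, 0) (20.6246, 0) (15.8186, 23) (0, 23)]  |A|=419.096
7. ⊥bis P6·P5 via (33.76,10.71): [(0, 0) (20.6246, 0) (15.8186, 23) (0, 23)]  |A|=419.096
8. canonical 4-gon: [(0, 0) (20.6246, 0) (15.8186, 23) (0, 23)]
9. shoelace: 419.096

Area of P6's cell: 419.0960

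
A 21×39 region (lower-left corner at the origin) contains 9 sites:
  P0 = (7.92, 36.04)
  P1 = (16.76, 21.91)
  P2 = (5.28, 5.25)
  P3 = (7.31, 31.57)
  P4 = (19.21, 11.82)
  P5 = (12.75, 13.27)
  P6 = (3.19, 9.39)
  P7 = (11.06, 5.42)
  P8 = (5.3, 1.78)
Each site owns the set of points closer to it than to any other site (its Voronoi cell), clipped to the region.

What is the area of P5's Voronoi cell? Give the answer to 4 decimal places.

Area of P5's cell: 95.5966

1. box [0,21]×[0,39]: [(0, 0) (21, 0) (21, 39) (0, 39)]
2. ⊥bis P5·P0 via (10.335,24.655): [(0, 22.4627) (0, 0) (21, 0) (21, 26.9173)]  |A|=518.49
3. ⊥bis P5·P1 via (14.755,17.59): [(2.9211, 23.0824) (0, 22.4627) (0, 0) (21, 0) (21, 14.6916)]  |A|=407.9764
4. ⊥bis P5·P2 via (9.015,9.26): [(2.9211, 23.0824) (0, 22.4627) (0, 17.6568) (18.9568, 0) (21, 0) (21, 14.6916)]  |A|=240.6185
5. ⊥bis P5·P3 via (10.03,22.42): [(6.5665, 21.3904) (0, 19.4384) (0, 17.6568) (18.9568, 0) (21, 0) (21, 14.6916)]  |A|=227.0883
6. ⊥bis P5·P4 via (15.98,12.545): [(16.89, 16.5991) (6.5665, 21.3904) (0, 19.4384) (0, 17.6568) (14.1658, 4.4624)]  |A|=144.7877
7. ⊥bis P5·P6 via (7.97,11.33): [(16.89, 16.5991) (6.5665, 21.3904) (4.1754, 20.6796) (8.6856, 9.5668) (14.1658, 4.4624)]  |A|=111.0512
8. ⊥bis P5·P7 via (11.905,9.345): [(15.107, 8.6557) (16.89, 16.5991) (6.5665, 21.3904) (4.1754, 20.6796) (8.476, 10.0832)]  |A|=95.5966
9. ⊥bis P5·P8 via (9.025,7.525): [(15.107, 8.6557) (16.89, 16.5991) (6.5665, 21.3904) (4.1754, 20.6796) (8.476, 10.0832)]  |A|=95.5966
10. canonical 5-gon: [(15.107, 8.6557) (16.89, 16.5991) (6.5665, 21.3904) (4.1754, 20.6796) (8.476, 10.0832)]
11. shoelace: 95.5966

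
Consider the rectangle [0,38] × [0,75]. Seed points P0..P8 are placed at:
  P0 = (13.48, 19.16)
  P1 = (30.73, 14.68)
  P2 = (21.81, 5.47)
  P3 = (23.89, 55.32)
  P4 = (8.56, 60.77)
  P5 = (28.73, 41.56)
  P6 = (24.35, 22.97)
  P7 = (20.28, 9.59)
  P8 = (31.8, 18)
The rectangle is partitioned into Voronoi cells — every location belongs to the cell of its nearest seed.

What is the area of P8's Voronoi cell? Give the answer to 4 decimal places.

Area of P8's cell: 115.6607

1. box [0,38]×[0,75]: [(0, 0) (38, 0) (38, 75) (0, 75)]
2. ⊥bis P8·P0 via (22.64,18.58): [(21.4635, 0) (38, 0) (38, 75) (26.2124, 75)]  |A|=1062.1507
3. ⊥bis P8·P1 via (31.265,16.34): [(22.6735, 19.1089) (38, 14.1694) (38, 75) (26.2124, 75)]  |A|=795.5699
4. ⊥bis P8·P2 via (26.805,11.735): [(22.6735, 19.1089) (38, 14.1694) (38, 75) (26.2124, 75)]  |A|=795.5699
5. ⊥bis P8·P3 via (27.845,36.66): [(23.7296, 35.7877) (22.6735, 19.1089) (38, 14.1694) (38, 38.8124)]  |A|=306.2549
6. ⊥bis P8·P4 via (20.18,39.385): [(23.7296, 35.7877) (22.6735, 19.1089) (38, 14.1694) (38, 38.8124)]  |A|=306.2549
7. ⊥bis P8·P5 via (30.265,29.78): [(23.2916, 28.8713) (22.6735, 19.1089) (38, 14.1694) (38, 30.7879)]  |A|=198.554
8. ⊥bis P8·P6 via (28.075,20.485): [(34.6577, 30.3524) (26.3636, 17.9197) (38, 14.1694) (38, 30.7879)]  |A|=115.6607
9. ⊥bis P8·P7 via (26.04,13.795): [(34.6577, 30.3524) (26.3636, 17.9197) (38, 14.1694) (38, 30.7879)]  |A|=115.6607
10. canonical 4-gon: [(34.6577, 30.3524) (26.3636, 17.9197) (38, 14.1694) (38, 30.7879)]
11. shoelace: 115.6607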